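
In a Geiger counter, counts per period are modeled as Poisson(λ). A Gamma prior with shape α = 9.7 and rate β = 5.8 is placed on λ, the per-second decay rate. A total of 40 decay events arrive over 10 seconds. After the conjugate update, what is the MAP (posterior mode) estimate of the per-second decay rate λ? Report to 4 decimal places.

3.0823

With a Gamma(shape α, rate β) prior, the Poisson likelihood is conjugate: the posterior is Gamma(α + ΣXᵢ, β + n).
Posterior: Gamma(α+S, β+n) = Gamma(9.7+40, 5.8+10) = Gamma(49.7, 15.8).
Mode of Gamma(α,β) for α≥1 is (α−1)/β = 48.7/15.8 = 3.0823.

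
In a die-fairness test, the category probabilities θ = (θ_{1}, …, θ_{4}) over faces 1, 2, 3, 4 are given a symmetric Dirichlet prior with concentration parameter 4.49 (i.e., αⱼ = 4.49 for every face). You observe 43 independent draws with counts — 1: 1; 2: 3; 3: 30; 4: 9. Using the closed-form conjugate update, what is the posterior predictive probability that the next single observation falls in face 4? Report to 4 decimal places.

0.2213

The Dirichlet prior is conjugate to the Multinomial likelihood: each posterior αⱼ = prior αⱼ + observed count nⱼ.
Posterior concentration: (5.49, 7.49, 34.49, 13.49), total = 60.96.
P(next = 4 | data) = α_{4}/Σα = 0.2213.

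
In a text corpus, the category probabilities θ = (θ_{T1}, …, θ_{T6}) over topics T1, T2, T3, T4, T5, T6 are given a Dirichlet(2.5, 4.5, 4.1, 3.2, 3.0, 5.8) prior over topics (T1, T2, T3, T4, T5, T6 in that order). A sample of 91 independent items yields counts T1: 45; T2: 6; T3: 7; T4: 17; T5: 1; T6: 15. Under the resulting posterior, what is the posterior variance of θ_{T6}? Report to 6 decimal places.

The Dirichlet prior is conjugate to the Multinomial likelihood: each posterior αⱼ = prior αⱼ + observed count nⱼ.
Posterior concentration: (47.5, 10.5, 11.1, 20.2, 4.0, 20.8), total = 114.1.
Var[θ_j] = α_j(Σα−α_j)/((Σα)²(Σα+1)) = 20.8·93.3/(114.1²·115.1) = 0.001295.

0.001295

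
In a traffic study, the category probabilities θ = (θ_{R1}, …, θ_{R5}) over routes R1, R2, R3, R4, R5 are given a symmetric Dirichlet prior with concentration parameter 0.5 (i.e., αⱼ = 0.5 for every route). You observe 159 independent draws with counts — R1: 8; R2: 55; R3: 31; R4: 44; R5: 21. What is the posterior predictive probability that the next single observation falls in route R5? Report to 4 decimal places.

The Dirichlet prior is conjugate to the Multinomial likelihood: each posterior αⱼ = prior αⱼ + observed count nⱼ.
Posterior concentration: (8.5, 55.5, 31.5, 44.5, 21.5), total = 161.5.
P(next = R5 | data) = α_{R5}/Σα = 0.1331.

0.1331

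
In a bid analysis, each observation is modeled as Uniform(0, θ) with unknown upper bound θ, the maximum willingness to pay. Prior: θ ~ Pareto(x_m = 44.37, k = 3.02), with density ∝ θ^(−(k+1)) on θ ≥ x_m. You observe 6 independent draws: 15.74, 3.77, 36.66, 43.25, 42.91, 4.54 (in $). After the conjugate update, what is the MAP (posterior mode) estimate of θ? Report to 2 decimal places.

44.37

A Pareto(scale x_m, shape k) prior on the upper bound θ of Uniform(0, θ) is conjugate: posterior is Pareto(max(x_m, max xᵢ), k + n).
Sample maximum = 43.25; prior scale x_m = 44.37 → posterior scale = max = 44.37.
Posterior shape = 3.02 + 6 = 9.02.
The Pareto density is decreasing on [x_m, ∞), so the mode is x_m = 44.37.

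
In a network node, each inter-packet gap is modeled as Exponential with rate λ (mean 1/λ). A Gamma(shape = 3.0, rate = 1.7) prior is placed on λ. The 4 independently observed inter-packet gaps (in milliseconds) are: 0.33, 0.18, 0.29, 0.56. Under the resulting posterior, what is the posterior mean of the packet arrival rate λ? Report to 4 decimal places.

2.2876

With a Gamma(shape α, rate β) prior on the exponential rate λ, the posterior after n observations with total T = Σxᵢ is Gamma(α+n, β+T).
Sum of observations T = 1.36 milliseconds; n = 4.
Posterior: Gamma(3.0+4, 1.7+1.36) = Gamma(7.0, 3.06).
Posterior mean of λ = α/β = 7.0/3.06 = 2.2876.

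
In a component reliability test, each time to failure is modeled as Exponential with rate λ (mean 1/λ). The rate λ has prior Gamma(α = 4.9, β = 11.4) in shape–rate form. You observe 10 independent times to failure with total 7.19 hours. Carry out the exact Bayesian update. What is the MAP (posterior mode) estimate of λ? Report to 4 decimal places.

0.7477

With a Gamma(shape α, rate β) prior on the exponential rate λ, the posterior after n observations with total T = Σxᵢ is Gamma(α+n, β+T).
Posterior: Gamma(4.9+10, 11.4+7.19) = Gamma(14.9, 18.59).
Mode = (α−1)/β = 0.7477.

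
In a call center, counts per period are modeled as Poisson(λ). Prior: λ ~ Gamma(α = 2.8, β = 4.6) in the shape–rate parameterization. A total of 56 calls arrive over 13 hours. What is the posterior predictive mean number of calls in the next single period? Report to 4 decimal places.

3.3409

With a Gamma(shape α, rate β) prior, the Poisson likelihood is conjugate: the posterior is Gamma(α + ΣXᵢ, β + n).
Posterior: Gamma(α+S, β+n) = Gamma(2.8+56, 4.6+13) = Gamma(58.8, 17.6).
The predictive distribution for one future period is NegBinom with mean α/β = 3.3409.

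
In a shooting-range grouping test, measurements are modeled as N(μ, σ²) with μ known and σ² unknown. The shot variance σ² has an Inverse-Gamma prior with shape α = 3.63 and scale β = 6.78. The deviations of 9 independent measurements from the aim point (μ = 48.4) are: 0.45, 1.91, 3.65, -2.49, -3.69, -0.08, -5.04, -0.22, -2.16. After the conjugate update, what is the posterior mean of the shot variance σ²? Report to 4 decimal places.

5.6572

With known mean μ and an Inverse-Gamma(α, β) prior on σ², the Normal likelihood is conjugate: posterior is Inv-Gamma(α + n/2, β + Σ(xᵢ−μ)²/2).
Σ(xᵢ−μ)² = (0.45)² + (1.91)² + (3.65)² + (-2.49)² + (-3.69)² + (-0.08)² + (-5.04)² + (-0.22)² + (-2.16)² = 67.1113.
Posterior: Inv-Gamma(3.63 + 9/2, 6.78 + 67.1113/2) = Inv-Gamma(8.13, 40.33565).
E[σ²|data] = β/(α−1) = 40.33565/7.13 = 5.6572.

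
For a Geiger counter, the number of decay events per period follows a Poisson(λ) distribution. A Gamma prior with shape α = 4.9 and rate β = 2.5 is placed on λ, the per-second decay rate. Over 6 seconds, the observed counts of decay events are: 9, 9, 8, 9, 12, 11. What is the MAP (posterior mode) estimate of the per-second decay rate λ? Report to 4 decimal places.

7.2824

With a Gamma(shape α, rate β) prior, the Poisson likelihood is conjugate: the posterior is Gamma(α + ΣXᵢ, β + n).
Sum of counts S = 58 over n = 6 seconds.
Posterior: Gamma(α+S, β+n) = Gamma(4.9+58, 2.5+6) = Gamma(62.9, 8.5).
Mode of Gamma(α,β) for α≥1 is (α−1)/β = 61.9/8.5 = 7.2824.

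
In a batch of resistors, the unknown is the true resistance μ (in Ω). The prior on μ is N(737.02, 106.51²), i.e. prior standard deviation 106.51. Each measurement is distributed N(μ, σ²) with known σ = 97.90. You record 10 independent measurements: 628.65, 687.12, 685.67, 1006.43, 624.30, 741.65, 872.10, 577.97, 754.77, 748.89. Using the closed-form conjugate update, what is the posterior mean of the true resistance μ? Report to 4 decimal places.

733.0873

For Normal data with known variance σ², a Normal(μ₀, σ₀²) prior on μ is conjugate. Posterior precision = 1/σ₀² + n/σ²; posterior mean is the precision-weighted average of μ₀ and x̄.
Σxᵢ = 628.65 + 687.12 + 685.67 + 1006.43 + 624.30 + 741.65 + 872.10 + 577.97 + 754.77 + 748.89 = 7327.55, so n·x̄ = 7327.55.
σ₀² = 106.51² = 11344.3801, σ² = 97.90² = 9584.41; σ² + n·σ₀² = 9584.41 + 10·11344.3801 = 123028.211.
Posterior mean = (μ₀/σ₀² + n·x̄/σ²)/(1/σ₀² + n/σ²) = (σ²·μ₀ + σ₀²·n·x̄)/(σ² + n·σ₀²) = (9584.41·737.02 + 11344.3801·7327.55)/123028.211 = 90190414.259955/123028.211 = 733.0873.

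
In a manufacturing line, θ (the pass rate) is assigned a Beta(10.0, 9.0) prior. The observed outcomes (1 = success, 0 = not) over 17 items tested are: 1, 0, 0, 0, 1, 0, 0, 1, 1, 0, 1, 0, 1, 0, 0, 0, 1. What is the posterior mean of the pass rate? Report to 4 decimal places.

0.4722

The Beta prior is conjugate to a Binomial/Bernoulli likelihood; the update adds successes to α and failures to β.
Posterior: Beta(α+k, β+n−k) = Beta(10.0+7, 9.0+10) = Beta(17.0, 19.0).
Posterior mean = α/(α+β) = 17.0/36.0 = 0.4722.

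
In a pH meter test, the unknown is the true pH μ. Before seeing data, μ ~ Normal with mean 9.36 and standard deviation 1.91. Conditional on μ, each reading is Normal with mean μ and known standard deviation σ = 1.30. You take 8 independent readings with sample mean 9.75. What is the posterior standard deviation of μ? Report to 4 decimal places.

0.4469

For Normal data with known variance σ², a Normal(μ₀, σ₀²) prior on μ is conjugate. Posterior precision = 1/σ₀² + n/σ²; posterior mean is the precision-weighted average of μ₀ and x̄.
σ₀² = 1.91² = 3.6481, σ² = 1.30² = 1.69; σ² + n·σ₀² = 1.69 + 8·3.6481 = 30.8748.
Posterior precision = 1/σ₀² + n/σ² = 1/3.6481 + 8/1.69 = (σ² + n·σ₀²)/(σ₀²σ²) = 30.8748/(3.6481·1.69); posterior variance σₙ² = σ₀²σ²/(σ² + n·σ₀²) = 3.6481·1.69/30.8748 = 0.199687.
Posterior SD = √σₙ² = √(3.6481·1.69/30.8748) = 0.4469.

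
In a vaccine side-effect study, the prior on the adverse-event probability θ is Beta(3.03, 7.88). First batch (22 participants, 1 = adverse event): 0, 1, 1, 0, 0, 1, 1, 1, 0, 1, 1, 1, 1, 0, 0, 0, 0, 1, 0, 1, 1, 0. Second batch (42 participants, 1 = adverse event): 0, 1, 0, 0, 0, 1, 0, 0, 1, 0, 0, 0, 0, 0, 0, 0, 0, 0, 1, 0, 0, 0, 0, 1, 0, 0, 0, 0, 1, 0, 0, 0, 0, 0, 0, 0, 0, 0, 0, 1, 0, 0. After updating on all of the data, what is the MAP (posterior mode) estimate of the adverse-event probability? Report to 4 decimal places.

0.2884

The Beta prior is conjugate to a Binomial/Bernoulli likelihood; the update adds successes to α and failures to β.
After batch 1: Beta(3.03+12, 7.88+10) = Beta(15.03, 17.88).
After batch 2: Beta(15.03+7, 17.88+35) = Beta(22.03, 52.88).
Mode of Beta(a,b) for a,b>1 is (a−1)/(a+b−2) = 21.03/72.91 = 0.2884.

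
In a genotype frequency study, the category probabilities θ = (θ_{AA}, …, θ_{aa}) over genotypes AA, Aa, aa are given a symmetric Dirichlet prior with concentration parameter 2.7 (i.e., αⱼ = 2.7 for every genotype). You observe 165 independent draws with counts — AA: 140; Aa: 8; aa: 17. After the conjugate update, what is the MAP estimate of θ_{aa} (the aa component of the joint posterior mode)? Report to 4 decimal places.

The Dirichlet prior is conjugate to the Multinomial likelihood: each posterior αⱼ = prior αⱼ + observed count nⱼ.
Posterior concentration: (142.7, 10.7, 19.7), total = 173.1.
Joint mode component: (α_{aa}−1)/(Σα−K) = 18.7/170.1 = 0.1099.

0.1099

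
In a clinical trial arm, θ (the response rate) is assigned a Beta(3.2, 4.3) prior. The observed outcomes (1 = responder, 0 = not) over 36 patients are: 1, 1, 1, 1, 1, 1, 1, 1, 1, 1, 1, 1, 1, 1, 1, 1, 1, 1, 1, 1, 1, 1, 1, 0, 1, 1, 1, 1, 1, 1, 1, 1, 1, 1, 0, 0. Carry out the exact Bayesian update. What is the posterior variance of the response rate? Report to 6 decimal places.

The Beta prior is conjugate to a Binomial/Bernoulli likelihood; the update adds successes to α and failures to β.
Posterior: Beta(α+k, β+n−k) = Beta(3.2+33, 4.3+3) = Beta(36.2, 7.3).
Var = αβ/((α+β)²(α+β+1)) = 36.2·7.3/(43.5²·44.5) = 0.003138.

0.003138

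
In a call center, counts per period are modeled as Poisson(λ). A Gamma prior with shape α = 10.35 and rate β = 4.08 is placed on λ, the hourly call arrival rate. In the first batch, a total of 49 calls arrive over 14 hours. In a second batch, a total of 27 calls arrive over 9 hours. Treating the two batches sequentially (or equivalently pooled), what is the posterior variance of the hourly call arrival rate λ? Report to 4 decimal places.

With a Gamma(shape α, rate β) prior, the Poisson likelihood is conjugate: the posterior is Gamma(α + ΣXᵢ, β + n).
After batch 1: Gamma(α+S, β+n) = Gamma(10.35+49, 4.08+14) = Gamma(59.35, 18.08).
After batch 2: Gamma(α+S, β+n) = Gamma(59.35+27, 18.08+9) = Gamma(86.35, 27.08).
Var = α/β² = 86.35/27.08² = 0.1178.

0.1178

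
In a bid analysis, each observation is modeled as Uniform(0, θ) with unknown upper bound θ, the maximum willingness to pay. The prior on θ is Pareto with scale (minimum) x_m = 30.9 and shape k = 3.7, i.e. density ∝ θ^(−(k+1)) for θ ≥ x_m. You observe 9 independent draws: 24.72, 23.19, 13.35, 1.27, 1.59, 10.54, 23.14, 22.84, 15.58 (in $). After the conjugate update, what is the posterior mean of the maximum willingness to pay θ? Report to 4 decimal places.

A Pareto(scale x_m, shape k) prior on the upper bound θ of Uniform(0, θ) is conjugate: posterior is Pareto(max(x_m, max xᵢ), k + n).
Sample maximum = 24.72; prior scale x_m = 30.9 → posterior scale = max = 30.90.
Posterior shape = 3.7 + 9 = 12.7.
E[θ|data] = k·x_m/(k−1) = 12.7·30.90/11.7 = 33.5410.

33.5410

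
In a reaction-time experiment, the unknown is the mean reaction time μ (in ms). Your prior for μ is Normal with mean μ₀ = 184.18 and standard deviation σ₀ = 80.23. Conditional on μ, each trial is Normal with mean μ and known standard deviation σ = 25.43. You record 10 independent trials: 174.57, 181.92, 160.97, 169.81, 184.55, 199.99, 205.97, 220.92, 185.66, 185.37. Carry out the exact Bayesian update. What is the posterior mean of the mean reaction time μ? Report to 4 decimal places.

For Normal data with known variance σ², a Normal(μ₀, σ₀²) prior on μ is conjugate. Posterior precision = 1/σ₀² + n/σ²; posterior mean is the precision-weighted average of μ₀ and x̄.
Σxᵢ = 174.57 + 181.92 + 160.97 + 169.81 + 184.55 + 199.99 + 205.97 + 220.92 + 185.66 + 185.37 = 1869.73, so n·x̄ = 1869.73.
σ₀² = 80.23² = 6436.8529, σ² = 25.43² = 646.6849; σ² + n·σ₀² = 646.6849 + 10·6436.8529 = 65015.2139.
Posterior mean = (μ₀/σ₀² + n·x̄/σ²)/(1/σ₀² + n/σ²) = (σ²·μ₀ + σ₀²·n·x̄)/(σ² + n·σ₀²) = (646.6849·184.18 + 6436.8529·1869.73)/65015.2139 = 12154283.397599/65015.2139 = 186.9452.

186.9452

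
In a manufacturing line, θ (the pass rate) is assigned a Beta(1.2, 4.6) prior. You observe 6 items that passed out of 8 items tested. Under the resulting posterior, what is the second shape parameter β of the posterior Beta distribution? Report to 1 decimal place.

The Beta prior is conjugate to a Binomial/Bernoulli likelihood; the update adds successes to α and failures to β.
Posterior: Beta(α+k, β+n−k) = Beta(1.2+6, 4.6+2) = Beta(7.2, 6.6).
Posterior β = 6.6.

6.6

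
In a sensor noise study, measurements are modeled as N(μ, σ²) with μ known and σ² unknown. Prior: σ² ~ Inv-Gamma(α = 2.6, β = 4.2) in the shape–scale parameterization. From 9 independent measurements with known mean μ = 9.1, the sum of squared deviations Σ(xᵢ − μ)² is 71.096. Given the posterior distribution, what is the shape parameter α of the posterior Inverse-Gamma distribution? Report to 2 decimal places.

7.10

With known mean μ and an Inverse-Gamma(α, β) prior on σ², the Normal likelihood is conjugate: posterior is Inv-Gamma(α + n/2, β + Σ(xᵢ−μ)²/2).
Posterior: Inv-Gamma(2.6 + 9/2, 4.2 + 71.096/2) = Inv-Gamma(7.10, 39.7480).
Posterior α = 7.10.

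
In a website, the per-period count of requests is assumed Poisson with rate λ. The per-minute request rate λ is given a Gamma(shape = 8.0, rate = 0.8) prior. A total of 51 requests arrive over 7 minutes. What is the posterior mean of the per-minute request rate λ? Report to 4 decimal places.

7.5641

With a Gamma(shape α, rate β) prior, the Poisson likelihood is conjugate: the posterior is Gamma(α + ΣXᵢ, β + n).
Posterior: Gamma(α+S, β+n) = Gamma(8.0+51, 0.8+7) = Gamma(59.0, 7.8).
Posterior mean = α/β = 59.0/7.8 = 7.5641.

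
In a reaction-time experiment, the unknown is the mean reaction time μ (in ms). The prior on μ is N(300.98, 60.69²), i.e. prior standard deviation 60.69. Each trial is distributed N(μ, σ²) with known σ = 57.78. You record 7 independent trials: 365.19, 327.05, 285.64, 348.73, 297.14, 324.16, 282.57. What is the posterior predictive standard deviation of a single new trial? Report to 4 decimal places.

61.3252

For Normal data with known variance σ², a Normal(μ₀, σ₀²) prior on μ is conjugate. Posterior precision = 1/σ₀² + n/σ²; posterior mean is the precision-weighted average of μ₀ and x̄.
σ₀² = 60.69² = 3683.2761, σ² = 57.78² = 3338.5284; σ² + n·σ₀² = 3338.5284 + 7·3683.2761 = 29121.4611.
Posterior precision = 1/σ₀² + n/σ² = 1/3683.2761 + 7/3338.5284 = (σ² + n·σ₀²)/(σ₀²σ²) = 29121.4611/(3683.2761·3338.5284); posterior variance σₙ² = σ₀²σ²/(σ² + n·σ₀²) = 3683.2761·3338.5284/29121.4611 = 422.256350.
Predictive variance for one new observation = σₙ² + σ² = 3683.2761·3338.5284/29121.4611 + 3338.5284 = σ²·(σ₀² + 29121.4611)/29121.4611 = 3338.5284·32804.7372/29121.4611 = 3760.784750; SD = √(3338.5284·32804.7372/29121.4611) = 61.3252.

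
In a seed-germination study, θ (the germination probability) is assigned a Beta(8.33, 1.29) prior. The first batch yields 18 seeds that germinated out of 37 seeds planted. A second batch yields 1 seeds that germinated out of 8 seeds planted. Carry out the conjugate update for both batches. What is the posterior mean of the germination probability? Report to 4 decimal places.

0.5004

The Beta prior is conjugate to a Binomial/Bernoulli likelihood; the update adds successes to α and failures to β.
After batch 1: Beta(8.33+18, 1.29+19) = Beta(26.33, 20.29).
After batch 2: Beta(26.33+1, 20.29+7) = Beta(27.33, 27.29).
Posterior mean = α/(α+β) = 27.33/54.62 = 0.5004.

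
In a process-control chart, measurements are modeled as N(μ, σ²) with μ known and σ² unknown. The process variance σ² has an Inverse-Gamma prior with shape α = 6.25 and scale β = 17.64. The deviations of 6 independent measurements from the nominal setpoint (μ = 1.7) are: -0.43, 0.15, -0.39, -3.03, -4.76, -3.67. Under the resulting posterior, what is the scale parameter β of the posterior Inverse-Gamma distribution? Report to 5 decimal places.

40.47345

With known mean μ and an Inverse-Gamma(α, β) prior on σ², the Normal likelihood is conjugate: posterior is Inv-Gamma(α + n/2, β + Σ(xᵢ−μ)²/2).
Σ(xᵢ−μ)² = (-0.43)² + (0.15)² + (-0.39)² + (-3.03)² + (-4.76)² + (-3.67)² = 45.6669.
Posterior: Inv-Gamma(6.25 + 6/2, 17.64 + 45.6669/2) = Inv-Gamma(9.25, 40.47345).
Posterior β = 40.47345.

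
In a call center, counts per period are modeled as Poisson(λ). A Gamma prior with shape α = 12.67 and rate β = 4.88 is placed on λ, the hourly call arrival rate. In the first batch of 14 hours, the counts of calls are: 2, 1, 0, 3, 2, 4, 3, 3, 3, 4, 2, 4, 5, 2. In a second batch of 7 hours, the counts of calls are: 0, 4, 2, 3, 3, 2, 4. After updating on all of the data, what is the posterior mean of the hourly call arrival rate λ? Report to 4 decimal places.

With a Gamma(shape α, rate β) prior, the Poisson likelihood is conjugate: the posterior is Gamma(α + ΣXᵢ, β + n).
Batch 1: sum of counts S = 38 over n = 14 hours.
After batch 1: Gamma(α+S, β+n) = Gamma(12.67+38, 4.88+14) = Gamma(50.67, 18.88).
Batch 2: sum of counts S = 18 over n = 7 hours.
After batch 2: Gamma(α+S, β+n) = Gamma(50.67+18, 18.88+7) = Gamma(68.67, 25.88).
Posterior mean = α/β = 68.67/25.88 = 2.6534.

2.6534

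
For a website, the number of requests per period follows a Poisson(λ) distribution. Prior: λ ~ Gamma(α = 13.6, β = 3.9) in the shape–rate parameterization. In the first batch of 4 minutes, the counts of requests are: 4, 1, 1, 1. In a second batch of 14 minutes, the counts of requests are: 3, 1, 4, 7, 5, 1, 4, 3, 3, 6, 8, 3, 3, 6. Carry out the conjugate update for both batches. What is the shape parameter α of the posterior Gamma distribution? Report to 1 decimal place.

77.6

With a Gamma(shape α, rate β) prior, the Poisson likelihood is conjugate: the posterior is Gamma(α + ΣXᵢ, β + n).
Batch 1: sum of counts S = 7 over n = 4 minutes.
After batch 1: Gamma(α+S, β+n) = Gamma(13.6+7, 3.9+4) = Gamma(20.6, 7.9).
Batch 2: sum of counts S = 57 over n = 14 minutes.
After batch 2: Gamma(α+S, β+n) = Gamma(20.6+57, 7.9+14) = Gamma(77.6, 21.9).
Posterior α = 77.6.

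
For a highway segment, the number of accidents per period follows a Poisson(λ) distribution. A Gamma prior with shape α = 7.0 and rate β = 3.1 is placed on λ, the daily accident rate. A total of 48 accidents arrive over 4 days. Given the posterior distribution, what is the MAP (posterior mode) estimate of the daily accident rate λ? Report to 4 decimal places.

7.6056

With a Gamma(shape α, rate β) prior, the Poisson likelihood is conjugate: the posterior is Gamma(α + ΣXᵢ, β + n).
Posterior: Gamma(α+S, β+n) = Gamma(7.0+48, 3.1+4) = Gamma(55.0, 7.1).
Mode of Gamma(α,β) for α≥1 is (α−1)/β = 54.0/7.1 = 7.6056.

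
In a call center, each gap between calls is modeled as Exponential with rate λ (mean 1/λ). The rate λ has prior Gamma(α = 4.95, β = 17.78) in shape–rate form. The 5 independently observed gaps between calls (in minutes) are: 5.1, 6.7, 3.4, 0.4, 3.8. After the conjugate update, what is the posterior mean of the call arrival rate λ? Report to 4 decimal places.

0.2676

With a Gamma(shape α, rate β) prior on the exponential rate λ, the posterior after n observations with total T = Σxᵢ is Gamma(α+n, β+T).
Sum of observations T = 19.4 minutes; n = 5.
Posterior: Gamma(4.95+5, 17.78+19.4) = Gamma(9.95, 37.18).
Posterior mean of λ = α/β = 9.95/37.18 = 0.2676.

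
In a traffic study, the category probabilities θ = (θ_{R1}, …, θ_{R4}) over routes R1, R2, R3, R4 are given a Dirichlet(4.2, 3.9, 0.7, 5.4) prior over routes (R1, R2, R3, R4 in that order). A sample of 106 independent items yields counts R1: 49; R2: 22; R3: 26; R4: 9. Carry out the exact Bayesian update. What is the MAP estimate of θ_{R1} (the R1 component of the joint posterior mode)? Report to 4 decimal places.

The Dirichlet prior is conjugate to the Multinomial likelihood: each posterior αⱼ = prior αⱼ + observed count nⱼ.
Posterior concentration: (53.2, 25.9, 26.7, 14.4), total = 120.2.
Joint mode component: (α_{R1}−1)/(Σα−K) = 52.2/116.2 = 0.4492.

0.4492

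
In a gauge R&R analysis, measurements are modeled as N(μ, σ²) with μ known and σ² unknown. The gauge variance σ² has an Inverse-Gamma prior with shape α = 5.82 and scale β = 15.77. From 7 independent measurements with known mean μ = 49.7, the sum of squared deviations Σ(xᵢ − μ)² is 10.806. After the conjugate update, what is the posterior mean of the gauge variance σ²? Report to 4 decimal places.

2.5448

With known mean μ and an Inverse-Gamma(α, β) prior on σ², the Normal likelihood is conjugate: posterior is Inv-Gamma(α + n/2, β + Σ(xᵢ−μ)²/2).
Posterior: Inv-Gamma(5.82 + 7/2, 15.77 + 10.806/2) = Inv-Gamma(9.32, 21.1730).
E[σ²|data] = β/(α−1) = 21.1730/8.32 = 2.5448.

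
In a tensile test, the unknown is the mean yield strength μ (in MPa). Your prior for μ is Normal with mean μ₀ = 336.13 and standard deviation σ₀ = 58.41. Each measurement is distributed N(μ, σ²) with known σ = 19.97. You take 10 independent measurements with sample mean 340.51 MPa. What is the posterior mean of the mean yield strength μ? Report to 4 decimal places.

340.4594

For Normal data with known variance σ², a Normal(μ₀, σ₀²) prior on μ is conjugate. Posterior precision = 1/σ₀² + n/σ²; posterior mean is the precision-weighted average of μ₀ and x̄.
n·x̄ = 10·340.51 = 3405.1.
σ₀² = 58.41² = 3411.7281, σ² = 19.97² = 398.8009; σ² + n·σ₀² = 398.8009 + 10·3411.7281 = 34516.0819.
Posterior mean = (μ₀/σ₀² + n·x̄/σ²)/(1/σ₀² + n/σ²) = (σ²·μ₀ + σ₀²·n·x̄)/(σ² + n·σ₀²) = (398.8009·336.13 + 3411.7281·3405.1)/34516.0819 = 11751324.299827/34516.0819 = 340.4594.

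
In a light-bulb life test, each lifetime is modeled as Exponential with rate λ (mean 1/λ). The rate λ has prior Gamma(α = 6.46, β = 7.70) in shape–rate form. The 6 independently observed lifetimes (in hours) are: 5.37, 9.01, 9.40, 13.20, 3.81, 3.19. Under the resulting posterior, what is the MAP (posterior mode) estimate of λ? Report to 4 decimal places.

With a Gamma(shape α, rate β) prior on the exponential rate λ, the posterior after n observations with total T = Σxᵢ is Gamma(α+n, β+T).
Sum of observations T = 43.98 hours; n = 6.
Posterior: Gamma(6.46+6, 7.70+43.98) = Gamma(12.46, 51.68).
Mode = (α−1)/β = 0.2217.

0.2217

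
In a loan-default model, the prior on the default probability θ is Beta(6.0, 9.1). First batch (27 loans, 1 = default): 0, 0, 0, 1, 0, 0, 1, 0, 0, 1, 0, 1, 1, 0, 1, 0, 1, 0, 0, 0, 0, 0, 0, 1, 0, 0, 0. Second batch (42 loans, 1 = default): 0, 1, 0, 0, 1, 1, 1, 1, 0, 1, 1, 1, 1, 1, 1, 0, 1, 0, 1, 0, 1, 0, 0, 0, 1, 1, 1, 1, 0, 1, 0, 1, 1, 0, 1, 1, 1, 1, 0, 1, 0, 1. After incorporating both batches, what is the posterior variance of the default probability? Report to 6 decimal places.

The Beta prior is conjugate to a Binomial/Bernoulli likelihood; the update adds successes to α and failures to β.
After batch 1: Beta(6.0+8, 9.1+19) = Beta(14.0, 28.1).
After batch 2: Beta(14.0+27, 28.1+15) = Beta(41.0, 43.1).
Var = αβ/((α+β)²(α+β+1)) = 41.0·43.1/(84.1²·85.1) = 0.002936.

0.002936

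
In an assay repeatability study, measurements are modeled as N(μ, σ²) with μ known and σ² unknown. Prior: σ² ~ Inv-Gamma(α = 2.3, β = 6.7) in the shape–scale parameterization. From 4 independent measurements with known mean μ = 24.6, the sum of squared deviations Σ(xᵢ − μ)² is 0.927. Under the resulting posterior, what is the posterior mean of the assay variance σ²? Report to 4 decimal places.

With known mean μ and an Inverse-Gamma(α, β) prior on σ², the Normal likelihood is conjugate: posterior is Inv-Gamma(α + n/2, β + Σ(xᵢ−μ)²/2).
Posterior: Inv-Gamma(2.3 + 4/2, 6.7 + 0.927/2) = Inv-Gamma(4.30, 7.1635).
E[σ²|data] = β/(α−1) = 7.1635/3.30 = 2.1708.

2.1708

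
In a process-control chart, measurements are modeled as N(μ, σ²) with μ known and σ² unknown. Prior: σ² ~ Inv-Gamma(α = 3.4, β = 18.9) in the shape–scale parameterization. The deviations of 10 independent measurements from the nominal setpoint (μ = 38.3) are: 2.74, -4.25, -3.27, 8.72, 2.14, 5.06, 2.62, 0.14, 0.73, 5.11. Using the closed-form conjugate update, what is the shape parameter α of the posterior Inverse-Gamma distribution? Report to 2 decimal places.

With known mean μ and an Inverse-Gamma(α, β) prior on σ², the Normal likelihood is conjugate: posterior is Inv-Gamma(α + n/2, β + Σ(xᵢ−μ)²/2).
Σ(xᵢ−μ)² = (2.74)² + (-4.25)² + (-3.27)² + (8.72)² + (2.14)² + (5.06)² + (2.62)² + (0.14)² + (0.73)² + (5.11)² = 176.0136.
Posterior: Inv-Gamma(3.4 + 10/2, 18.9 + 176.0136/2) = Inv-Gamma(8.40, 106.90680).
Posterior α = 8.40.

8.40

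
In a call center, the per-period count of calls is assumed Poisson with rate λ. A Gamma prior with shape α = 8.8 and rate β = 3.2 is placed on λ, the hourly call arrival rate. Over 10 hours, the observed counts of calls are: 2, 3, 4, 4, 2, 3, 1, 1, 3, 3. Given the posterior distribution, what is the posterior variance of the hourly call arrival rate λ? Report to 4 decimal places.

0.1997

With a Gamma(shape α, rate β) prior, the Poisson likelihood is conjugate: the posterior is Gamma(α + ΣXᵢ, β + n).
Sum of counts S = 26 over n = 10 hours.
Posterior: Gamma(α+S, β+n) = Gamma(8.8+26, 3.2+10) = Gamma(34.8, 13.2).
Var = α/β² = 34.8/13.2² = 0.1997.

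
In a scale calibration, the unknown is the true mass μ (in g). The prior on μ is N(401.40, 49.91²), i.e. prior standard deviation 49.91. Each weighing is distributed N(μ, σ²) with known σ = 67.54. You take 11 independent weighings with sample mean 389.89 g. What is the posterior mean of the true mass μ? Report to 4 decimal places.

For Normal data with known variance σ², a Normal(μ₀, σ₀²) prior on μ is conjugate. Posterior precision = 1/σ₀² + n/σ²; posterior mean is the precision-weighted average of μ₀ and x̄.
n·x̄ = 11·389.89 = 4288.79.
σ₀² = 49.91² = 2491.0081, σ² = 67.54² = 4561.6516; σ² + n·σ₀² = 4561.6516 + 11·2491.0081 = 31962.7407.
Posterior mean = (μ₀/σ₀² + n·x̄/σ²)/(1/σ₀² + n/σ²) = (σ²·μ₀ + σ₀²·n·x̄)/(σ² + n·σ₀²) = (4561.6516·401.40 + 2491.0081·4288.79)/31962.7407 = 12514457.581439/31962.7407 = 391.5327.

391.5327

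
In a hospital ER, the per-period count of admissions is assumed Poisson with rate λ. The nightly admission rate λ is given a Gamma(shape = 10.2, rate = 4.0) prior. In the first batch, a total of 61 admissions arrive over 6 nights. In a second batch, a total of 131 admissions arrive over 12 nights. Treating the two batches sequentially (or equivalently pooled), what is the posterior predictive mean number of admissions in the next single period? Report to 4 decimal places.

9.1909

With a Gamma(shape α, rate β) prior, the Poisson likelihood is conjugate: the posterior is Gamma(α + ΣXᵢ, β + n).
After batch 1: Gamma(α+S, β+n) = Gamma(10.2+61, 4.0+6) = Gamma(71.2, 10.0).
After batch 2: Gamma(α+S, β+n) = Gamma(71.2+131, 10.0+12) = Gamma(202.2, 22.0).
The predictive distribution for one future period is NegBinom with mean α/β = 9.1909.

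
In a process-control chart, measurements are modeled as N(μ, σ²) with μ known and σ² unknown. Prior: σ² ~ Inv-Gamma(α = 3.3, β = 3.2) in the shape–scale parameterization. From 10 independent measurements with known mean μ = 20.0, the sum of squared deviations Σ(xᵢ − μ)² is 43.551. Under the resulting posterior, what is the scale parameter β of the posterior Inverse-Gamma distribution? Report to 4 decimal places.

24.9755

With known mean μ and an Inverse-Gamma(α, β) prior on σ², the Normal likelihood is conjugate: posterior is Inv-Gamma(α + n/2, β + Σ(xᵢ−μ)²/2).
Posterior: Inv-Gamma(3.3 + 10/2, 3.2 + 43.551/2) = Inv-Gamma(8.30, 24.9755).
Posterior β = 24.9755.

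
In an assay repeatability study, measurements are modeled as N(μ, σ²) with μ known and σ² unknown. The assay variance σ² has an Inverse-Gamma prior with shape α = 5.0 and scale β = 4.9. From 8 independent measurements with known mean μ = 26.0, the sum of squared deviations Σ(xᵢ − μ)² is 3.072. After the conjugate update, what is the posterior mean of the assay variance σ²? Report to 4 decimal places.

0.8045

With known mean μ and an Inverse-Gamma(α, β) prior on σ², the Normal likelihood is conjugate: posterior is Inv-Gamma(α + n/2, β + Σ(xᵢ−μ)²/2).
Posterior: Inv-Gamma(5.0 + 8/2, 4.9 + 3.072/2) = Inv-Gamma(9.00, 6.4360).
E[σ²|data] = β/(α−1) = 6.4360/8.00 = 0.8045.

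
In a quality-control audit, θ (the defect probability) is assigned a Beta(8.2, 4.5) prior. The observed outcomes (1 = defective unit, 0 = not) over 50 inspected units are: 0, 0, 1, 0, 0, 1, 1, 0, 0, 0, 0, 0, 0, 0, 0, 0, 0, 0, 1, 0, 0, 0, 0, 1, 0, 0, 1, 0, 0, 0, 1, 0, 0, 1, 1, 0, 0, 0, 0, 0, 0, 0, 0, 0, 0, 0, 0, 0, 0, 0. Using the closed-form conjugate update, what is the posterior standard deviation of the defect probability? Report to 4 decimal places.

0.0559

The Beta prior is conjugate to a Binomial/Bernoulli likelihood; the update adds successes to α and failures to β.
Posterior: Beta(α+k, β+n−k) = Beta(8.2+9, 4.5+41) = Beta(17.2, 45.5).
Var = αβ/((α+β)²(α+β+1)) = 17.2·45.5/(62.7²·63.7) = 0.00312511; SD = √0.00312511 = 0.0559.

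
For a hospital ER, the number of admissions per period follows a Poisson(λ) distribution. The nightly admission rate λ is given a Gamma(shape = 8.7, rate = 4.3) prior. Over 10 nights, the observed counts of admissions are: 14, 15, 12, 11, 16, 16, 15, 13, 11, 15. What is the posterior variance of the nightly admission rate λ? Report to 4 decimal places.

0.7174

With a Gamma(shape α, rate β) prior, the Poisson likelihood is conjugate: the posterior is Gamma(α + ΣXᵢ, β + n).
Sum of counts S = 138 over n = 10 nights.
Posterior: Gamma(α+S, β+n) = Gamma(8.7+138, 4.3+10) = Gamma(146.7, 14.3).
Var = α/β² = 146.7/14.3² = 0.7174.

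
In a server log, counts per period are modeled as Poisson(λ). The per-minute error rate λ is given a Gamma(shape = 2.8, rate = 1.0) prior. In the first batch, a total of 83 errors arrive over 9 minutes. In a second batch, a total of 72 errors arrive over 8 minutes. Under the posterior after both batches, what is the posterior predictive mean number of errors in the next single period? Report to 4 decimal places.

With a Gamma(shape α, rate β) prior, the Poisson likelihood is conjugate: the posterior is Gamma(α + ΣXᵢ, β + n).
After batch 1: Gamma(α+S, β+n) = Gamma(2.8+83, 1.0+9) = Gamma(85.8, 10.0).
After batch 2: Gamma(α+S, β+n) = Gamma(85.8+72, 10.0+8) = Gamma(157.8, 18.0).
The predictive distribution for one future period is NegBinom with mean α/β = 8.7667.

8.7667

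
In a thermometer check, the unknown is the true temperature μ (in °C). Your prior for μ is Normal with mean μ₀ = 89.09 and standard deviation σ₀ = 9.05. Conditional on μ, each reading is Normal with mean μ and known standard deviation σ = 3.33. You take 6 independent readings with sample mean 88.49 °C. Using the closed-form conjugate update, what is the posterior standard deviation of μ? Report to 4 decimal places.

For Normal data with known variance σ², a Normal(μ₀, σ₀²) prior on μ is conjugate. Posterior precision = 1/σ₀² + n/σ²; posterior mean is the precision-weighted average of μ₀ and x̄.
σ₀² = 9.05² = 81.9025, σ² = 3.33² = 11.0889; σ² + n·σ₀² = 11.0889 + 6·81.9025 = 502.5039.
Posterior precision = 1/σ₀² + n/σ² = 1/81.9025 + 6/11.0889 = (σ² + n·σ₀²)/(σ₀²σ²) = 502.5039/(81.9025·11.0889); posterior variance σₙ² = σ₀²σ²/(σ² + n·σ₀²) = 81.9025·11.0889/502.5039 = 1.807366.
Posterior SD = √σₙ² = √(81.9025·11.0889/502.5039) = 1.3444.

1.3444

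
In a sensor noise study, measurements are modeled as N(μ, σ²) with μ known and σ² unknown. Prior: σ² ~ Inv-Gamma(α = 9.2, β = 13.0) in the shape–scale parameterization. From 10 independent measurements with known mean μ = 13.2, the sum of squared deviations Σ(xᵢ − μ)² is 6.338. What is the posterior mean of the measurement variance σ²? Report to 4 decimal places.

With known mean μ and an Inverse-Gamma(α, β) prior on σ², the Normal likelihood is conjugate: posterior is Inv-Gamma(α + n/2, β + Σ(xᵢ−μ)²/2).
Posterior: Inv-Gamma(9.2 + 10/2, 13.0 + 6.338/2) = Inv-Gamma(14.20, 16.1690).
E[σ²|data] = β/(α−1) = 16.1690/13.20 = 1.2249.

1.2249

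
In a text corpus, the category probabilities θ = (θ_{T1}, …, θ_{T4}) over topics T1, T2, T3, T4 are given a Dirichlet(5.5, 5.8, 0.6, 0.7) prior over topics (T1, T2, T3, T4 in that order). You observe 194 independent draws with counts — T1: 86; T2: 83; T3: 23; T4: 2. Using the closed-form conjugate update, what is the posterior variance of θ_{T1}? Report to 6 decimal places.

0.001189

The Dirichlet prior is conjugate to the Multinomial likelihood: each posterior αⱼ = prior αⱼ + observed count nⱼ.
Posterior concentration: (91.5, 88.8, 23.6, 2.7), total = 206.6.
Var[θ_j] = α_j(Σα−α_j)/((Σα)²(Σα+1)) = 91.5·115.1/(206.6²·207.6) = 0.001189.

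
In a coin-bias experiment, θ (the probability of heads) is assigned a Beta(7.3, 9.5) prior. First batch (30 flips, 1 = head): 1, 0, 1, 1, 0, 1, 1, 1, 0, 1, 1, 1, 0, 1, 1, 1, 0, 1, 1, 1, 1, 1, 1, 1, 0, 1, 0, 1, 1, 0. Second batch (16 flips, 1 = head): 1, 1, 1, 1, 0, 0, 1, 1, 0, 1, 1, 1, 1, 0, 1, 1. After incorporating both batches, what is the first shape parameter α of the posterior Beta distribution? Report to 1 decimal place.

The Beta prior is conjugate to a Binomial/Bernoulli likelihood; the update adds successes to α and failures to β.
After batch 1: Beta(7.3+22, 9.5+8) = Beta(29.3, 17.5).
After batch 2: Beta(29.3+12, 17.5+4) = Beta(41.3, 21.5).
Posterior α = 41.3.

41.3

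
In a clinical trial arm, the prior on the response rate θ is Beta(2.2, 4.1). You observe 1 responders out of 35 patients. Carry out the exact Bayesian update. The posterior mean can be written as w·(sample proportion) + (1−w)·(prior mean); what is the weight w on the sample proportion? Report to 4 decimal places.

0.8475

The Beta prior is conjugate to a Binomial/Bernoulli likelihood; the update adds successes to α and failures to β.
Posterior mean = (α₀+k)/(α₀+β₀+n) = [n/(α₀+β₀+n)]·(k/n) + [(α₀+β₀)/(α₀+β₀+n)]·α₀/(α₀+β₀), so only n and the prior enter the weight.
The weight on the data is w = n/(α₀+β₀+n) = 35/(2.2+4.1+35) = 35/41.3 = 0.8475.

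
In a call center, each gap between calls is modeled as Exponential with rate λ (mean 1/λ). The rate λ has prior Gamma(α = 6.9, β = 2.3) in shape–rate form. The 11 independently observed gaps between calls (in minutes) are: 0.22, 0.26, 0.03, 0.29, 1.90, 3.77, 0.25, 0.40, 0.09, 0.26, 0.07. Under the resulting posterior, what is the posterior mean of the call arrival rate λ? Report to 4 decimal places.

With a Gamma(shape α, rate β) prior on the exponential rate λ, the posterior after n observations with total T = Σxᵢ is Gamma(α+n, β+T).
Sum of observations T = 7.54 minutes; n = 11.
Posterior: Gamma(6.9+11, 2.3+7.54) = Gamma(17.9, 9.84).
Posterior mean of λ = α/β = 17.9/9.84 = 1.8191.

1.8191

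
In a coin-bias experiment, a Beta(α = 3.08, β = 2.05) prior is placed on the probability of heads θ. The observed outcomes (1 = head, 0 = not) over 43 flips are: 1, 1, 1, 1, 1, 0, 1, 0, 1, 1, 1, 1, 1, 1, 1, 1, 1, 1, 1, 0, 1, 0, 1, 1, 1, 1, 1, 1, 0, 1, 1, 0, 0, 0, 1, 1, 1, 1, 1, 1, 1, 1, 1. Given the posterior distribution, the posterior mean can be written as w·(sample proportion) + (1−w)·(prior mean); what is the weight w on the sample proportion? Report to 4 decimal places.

0.8934

The Beta prior is conjugate to a Binomial/Bernoulli likelihood; the update adds successes to α and failures to β.
Posterior mean = (α₀+k)/(α₀+β₀+n) = [n/(α₀+β₀+n)]·(k/n) + [(α₀+β₀)/(α₀+β₀+n)]·α₀/(α₀+β₀), so only n and the prior enter the weight.
The weight on the data is w = n/(α₀+β₀+n) = 43/(3.08+2.05+43) = 43/48.13 = 0.8934.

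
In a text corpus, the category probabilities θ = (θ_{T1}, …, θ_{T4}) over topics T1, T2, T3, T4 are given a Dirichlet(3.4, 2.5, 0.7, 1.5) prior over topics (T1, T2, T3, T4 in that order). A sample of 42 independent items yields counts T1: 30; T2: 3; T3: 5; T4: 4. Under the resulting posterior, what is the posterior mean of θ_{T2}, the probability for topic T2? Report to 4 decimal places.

0.1098

The Dirichlet prior is conjugate to the Multinomial likelihood: each posterior αⱼ = prior αⱼ + observed count nⱼ.
Posterior concentration: (33.4, 5.5, 5.7, 5.5), total = 50.1.
E[θ_{T2}|data] = α_{T2}/Σα = 5.5/50.1 = 0.1098.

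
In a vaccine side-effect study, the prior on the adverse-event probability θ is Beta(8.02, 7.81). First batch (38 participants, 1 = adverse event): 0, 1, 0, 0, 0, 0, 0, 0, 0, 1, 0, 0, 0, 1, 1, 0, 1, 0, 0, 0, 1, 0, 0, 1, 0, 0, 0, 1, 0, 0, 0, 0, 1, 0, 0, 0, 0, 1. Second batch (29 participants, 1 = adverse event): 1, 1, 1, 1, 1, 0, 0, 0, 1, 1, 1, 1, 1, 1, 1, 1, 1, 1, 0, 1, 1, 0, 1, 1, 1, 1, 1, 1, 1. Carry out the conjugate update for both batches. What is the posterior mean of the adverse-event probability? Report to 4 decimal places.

The Beta prior is conjugate to a Binomial/Bernoulli likelihood; the update adds successes to α and failures to β.
After batch 1: Beta(8.02+10, 7.81+28) = Beta(18.02, 35.81).
After batch 2: Beta(18.02+24, 35.81+5) = Beta(42.02, 40.81).
Posterior mean = α/(α+β) = 42.02/82.83 = 0.5073.

0.5073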